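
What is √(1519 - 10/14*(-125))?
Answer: √78806/7 ≈ 40.103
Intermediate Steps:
√(1519 - 10/14*(-125)) = √(1519 - 10*1/14*(-125)) = √(1519 - 5/7*(-125)) = √(1519 + 625/7) = √(11258/7) = √78806/7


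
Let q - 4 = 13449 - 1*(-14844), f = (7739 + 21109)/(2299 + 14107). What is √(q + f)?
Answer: √1904201067145/8203 ≈ 168.22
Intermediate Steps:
f = 14424/8203 (f = 28848/16406 = 28848*(1/16406) = 14424/8203 ≈ 1.7584)
q = 28297 (q = 4 + (13449 - 1*(-14844)) = 4 + (13449 + 14844) = 4 + 28293 = 28297)
√(q + f) = √(28297 + 14424/8203) = √(232134715/8203) = √1904201067145/8203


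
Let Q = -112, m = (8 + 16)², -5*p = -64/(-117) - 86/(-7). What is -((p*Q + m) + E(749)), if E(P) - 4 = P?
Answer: -189125/117 ≈ -1616.5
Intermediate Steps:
p = -2102/819 (p = -(-64/(-117) - 86/(-7))/5 = -(-64*(-1/117) - 86*(-⅐))/5 = -(64/117 + 86/7)/5 = -⅕*10510/819 = -2102/819 ≈ -2.5665)
E(P) = 4 + P
m = 576 (m = 24² = 576)
-((p*Q + m) + E(749)) = -((-2102/819*(-112) + 576) + (4 + 749)) = -((33632/117 + 576) + 753) = -(101024/117 + 753) = -1*189125/117 = -189125/117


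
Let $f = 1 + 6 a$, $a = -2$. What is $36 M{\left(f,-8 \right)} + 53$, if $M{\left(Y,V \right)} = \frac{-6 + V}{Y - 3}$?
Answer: $89$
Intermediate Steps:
$f = -11$ ($f = 1 + 6 \left(-2\right) = 1 - 12 = -11$)
$M{\left(Y,V \right)} = \frac{-6 + V}{-3 + Y}$
$36 M{\left(f,-8 \right)} + 53 = 36 \frac{-6 - 8}{-3 - 11} + 53 = 36 \frac{1}{-14} \left(-14\right) + 53 = 36 \left(\left(- \frac{1}{14}\right) \left(-14\right)\right) + 53 = 36 \cdot 1 + 53 = 36 + 53 = 89$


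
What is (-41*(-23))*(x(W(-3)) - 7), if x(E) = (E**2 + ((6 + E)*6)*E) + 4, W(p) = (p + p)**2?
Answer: 9774195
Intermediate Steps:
W(p) = 4*p**2 (W(p) = (2*p)**2 = 4*p**2)
x(E) = 4 + E**2 + E*(36 + 6*E) (x(E) = (E**2 + (36 + 6*E)*E) + 4 = (E**2 + E*(36 + 6*E)) + 4 = 4 + E**2 + E*(36 + 6*E))
(-41*(-23))*(x(W(-3)) - 7) = (-41*(-23))*((4 + 7*(4*(-3)**2)**2 + 36*(4*(-3)**2)) - 7) = 943*((4 + 7*(4*9)**2 + 36*(4*9)) - 7) = 943*((4 + 7*36**2 + 36*36) - 7) = 943*((4 + 7*1296 + 1296) - 7) = 943*((4 + 9072 + 1296) - 7) = 943*(10372 - 7) = 943*10365 = 9774195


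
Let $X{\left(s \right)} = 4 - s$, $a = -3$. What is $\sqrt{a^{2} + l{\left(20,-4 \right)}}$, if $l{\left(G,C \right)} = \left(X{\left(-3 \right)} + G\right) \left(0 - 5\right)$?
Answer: $3 i \sqrt{14} \approx 11.225 i$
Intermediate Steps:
$l{\left(G,C \right)} = -35 - 5 G$ ($l{\left(G,C \right)} = \left(\left(4 - -3\right) + G\right) \left(0 - 5\right) = \left(\left(4 + 3\right) + G\right) \left(-5\right) = \left(7 + G\right) \left(-5\right) = -35 - 5 G$)
$\sqrt{a^{2} + l{\left(20,-4 \right)}} = \sqrt{\left(-3\right)^{2} - 135} = \sqrt{9 - 135} = \sqrt{-126} = 3 i \sqrt{14}$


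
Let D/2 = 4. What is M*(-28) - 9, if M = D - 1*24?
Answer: 439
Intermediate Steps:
D = 8 (D = 2*4 = 8)
M = -16 (M = 8 - 1*24 = 8 - 24 = -16)
M*(-28) - 9 = -16*(-28) - 9 = 448 - 9 = 439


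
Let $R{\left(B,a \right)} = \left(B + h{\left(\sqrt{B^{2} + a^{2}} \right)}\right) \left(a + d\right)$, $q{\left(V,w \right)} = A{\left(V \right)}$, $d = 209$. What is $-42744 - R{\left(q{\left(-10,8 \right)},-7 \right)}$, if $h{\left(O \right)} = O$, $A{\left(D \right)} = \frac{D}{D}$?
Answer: $-42946 - 1010 \sqrt{2} \approx -44374.0$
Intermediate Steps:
$A{\left(D \right)} = 1$
$q{\left(V,w \right)} = 1$
$R{\left(B,a \right)} = \left(209 + a\right) \left(B + \sqrt{B^{2} + a^{2}}\right)$ ($R{\left(B,a \right)} = \left(B + \sqrt{B^{2} + a^{2}}\right) \left(a + 209\right) = \left(B + \sqrt{B^{2} + a^{2}}\right) \left(209 + a\right) = \left(209 + a\right) \left(B + \sqrt{B^{2} + a^{2}}\right)$)
$-42744 - R{\left(q{\left(-10,8 \right)},-7 \right)} = -42744 - \left(209 \cdot 1 + 209 \sqrt{1^{2} + \left(-7\right)^{2}} + 1 \left(-7\right) - 7 \sqrt{1^{2} + \left(-7\right)^{2}}\right) = -42744 - \left(209 + 209 \sqrt{1 + 49} - 7 - 7 \sqrt{1 + 49}\right) = -42744 - \left(209 + 209 \sqrt{50} - 7 - 7 \sqrt{50}\right) = -42744 - \left(209 + 209 \cdot 5 \sqrt{2} - 7 - 7 \cdot 5 \sqrt{2}\right) = -42744 - \left(209 + 1045 \sqrt{2} - 7 - 35 \sqrt{2}\right) = -42744 - \left(202 + 1010 \sqrt{2}\right) = -42946 - 1010 \sqrt{2}$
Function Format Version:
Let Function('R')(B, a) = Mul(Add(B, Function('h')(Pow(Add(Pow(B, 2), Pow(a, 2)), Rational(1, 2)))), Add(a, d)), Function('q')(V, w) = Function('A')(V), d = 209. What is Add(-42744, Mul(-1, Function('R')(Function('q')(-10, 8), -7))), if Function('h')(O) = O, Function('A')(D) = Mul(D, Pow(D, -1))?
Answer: Add(-42946, Mul(-1010, Pow(2, Rational(1, 2)))) ≈ -44374.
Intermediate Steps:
Function('A')(D) = 1
Function('q')(V, w) = 1
Function('R')(B, a) = Mul(Add(209, a), Add(B, Pow(Add(Pow(B, 2), Pow(a, 2)), Rational(1, 2)))) (Function('R')(B, a) = Mul(Add(B, Pow(Add(Pow(B, 2), Pow(a, 2)), Rational(1, 2))), Add(a, 209)) = Mul(Add(B, Pow(Add(Pow(B, 2), Pow(a, 2)), Rational(1, 2))), Add(209, a)) = Mul(Add(209, a), Add(B, Pow(Add(Pow(B, 2), Pow(a, 2)), Rational(1, 2)))))
Add(-42744, Mul(-1, Function('R')(Function('q')(-10, 8), -7))) = Add(-42744, Mul(-1, Add(Mul(209, 1), Mul(209, Pow(Add(Pow(1, 2), Pow(-7, 2)), Rational(1, 2))), Mul(1, -7), Mul(-7, Pow(Add(Pow(1, 2), Pow(-7, 2)), Rational(1, 2)))))) = Add(-42744, Mul(-1, Add(209, Mul(209, Pow(Add(1, 49), Rational(1, 2))), -7, Mul(-7, Pow(Add(1, 49), Rational(1, 2)))))) = Add(-42744, Mul(-1, Add(209, Mul(209, Pow(50, Rational(1, 2))), -7, Mul(-7, Pow(50, Rational(1, 2)))))) = Add(-42744, Mul(-1, Add(209, Mul(209, Mul(5, Pow(2, Rational(1, 2)))), -7, Mul(-7, Mul(5, Pow(2, Rational(1, 2))))))) = Add(-42744, Mul(-1, Add(209, Mul(1045, Pow(2, Rational(1, 2))), -7, Mul(-35, Pow(2, Rational(1, 2)))))) = Add(-42744, Mul(-1, Add(202, Mul(1010, Pow(2, Rational(1, 2)))))) = Add(-42744, Add(-202, Mul(-1010, Pow(2, Rational(1, 2))))) = Add(-42946, Mul(-1010, Pow(2, Rational(1, 2))))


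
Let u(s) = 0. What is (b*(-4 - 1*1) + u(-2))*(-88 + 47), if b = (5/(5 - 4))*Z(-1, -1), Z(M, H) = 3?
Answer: 3075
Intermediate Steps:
b = 15 (b = (5/(5 - 4))*3 = (5/1)*3 = (1*5)*3 = 5*3 = 15)
(b*(-4 - 1*1) + u(-2))*(-88 + 47) = (15*(-4 - 1*1) + 0)*(-88 + 47) = (15*(-4 - 1) + 0)*(-41) = (15*(-5) + 0)*(-41) = (-75 + 0)*(-41) = -75*(-41) = 3075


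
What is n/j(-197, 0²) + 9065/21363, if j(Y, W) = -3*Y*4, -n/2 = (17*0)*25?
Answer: 9065/21363 ≈ 0.42433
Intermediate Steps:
n = 0 (n = -2*17*0*25 = -0*25 = -2*0 = 0)
j(Y, W) = -12*Y
n/j(-197, 0²) + 9065/21363 = 0/((-12*(-197))) + 9065/21363 = 0/2364 + 9065*(1/21363) = 0*(1/2364) + 9065/21363 = 0 + 9065/21363 = 9065/21363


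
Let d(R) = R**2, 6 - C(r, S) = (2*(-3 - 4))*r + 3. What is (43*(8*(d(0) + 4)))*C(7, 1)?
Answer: 138976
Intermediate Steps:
C(r, S) = 3 + 14*r (C(r, S) = 6 - ((2*(-3 - 4))*r + 3) = 6 - ((2*(-7))*r + 3) = 6 - (-14*r + 3) = 6 - (3 - 14*r) = 6 + (-3 + 14*r) = 3 + 14*r)
(43*(8*(d(0) + 4)))*C(7, 1) = (43*(8*(0**2 + 4)))*(3 + 14*7) = (43*(8*(0 + 4)))*(3 + 98) = (43*(8*4))*101 = (43*32)*101 = 1376*101 = 138976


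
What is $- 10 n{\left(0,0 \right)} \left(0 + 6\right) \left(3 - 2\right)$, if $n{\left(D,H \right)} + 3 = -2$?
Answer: $300$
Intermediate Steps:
$n{\left(D,H \right)} = -5$ ($n{\left(D,H \right)} = -3 - 2 = -5$)
$- 10 n{\left(0,0 \right)} \left(0 + 6\right) \left(3 - 2\right) = \left(-10\right) \left(-5\right) \left(0 + 6\right) \left(3 - 2\right) = 50 \cdot 6 \cdot 1 = 50 \cdot 6 = 300$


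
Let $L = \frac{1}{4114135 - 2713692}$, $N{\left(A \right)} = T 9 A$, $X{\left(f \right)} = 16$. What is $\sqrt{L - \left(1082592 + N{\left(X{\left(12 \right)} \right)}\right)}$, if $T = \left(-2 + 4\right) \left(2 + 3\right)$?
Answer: $\frac{5 i \sqrt{85041902641263821}}{1400443} \approx 1041.2 i$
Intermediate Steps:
$T = 10$ ($T = 2 \cdot 5 = 10$)
$N{\left(A \right)} = 90 A$ ($N{\left(A \right)} = 10 \cdot 9 A = 90 A$)
$L = \frac{1}{1400443} \approx 7.1406 \cdot 10^{-7}$
$\sqrt{L - \left(1082592 + N{\left(X{\left(12 \right)} \right)}\right)} = \sqrt{\frac{1}{1400443} - \left(1082592 + 90 \cdot 16\right)} = \sqrt{\frac{1}{1400443} - 1084032} = \sqrt{- \frac{1518125026175}{1400443}} = \frac{5 i \sqrt{85041902641263821}}{1400443}$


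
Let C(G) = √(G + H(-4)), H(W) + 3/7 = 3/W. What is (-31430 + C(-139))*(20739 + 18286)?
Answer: -1226555750 + 27875*I*√1099/2 ≈ -1.2266e+9 + 4.6204e+5*I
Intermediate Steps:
H(W) = -3/7 + 3/W
C(G) = √(-33/28 + G) (C(G) = √(G + (-3/7 + 3/(-4))) = √(G + (-3/7 + 3*(-¼))) = √(G + (-3/7 - ¾)) = √(G - 33/28) = √(-33/28 + G))
(-31430 + C(-139))*(20739 + 18286) = (-31430 + √(-231 + 196*(-139))/14)*(20739 + 18286) = (-31430 + √(-231 - 27244)/14)*39025 = (-31430 + √(-27475)/14)*39025 = (-31430 + (5*I*√1099)/14)*39025 = (-31430 + 5*I*√1099/14)*39025 = -1226555750 + 27875*I*√1099/2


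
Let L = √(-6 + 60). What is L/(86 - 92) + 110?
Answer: 110 - √6/2 ≈ 108.78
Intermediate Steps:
L = 3*√6 (L = √54 = 3*√6 ≈ 7.3485)
L/(86 - 92) + 110 = (3*√6)/(86 - 92) + 110 = (3*√6)/(-6) + 110 = -√6/2 + 110 = 110 - √6/2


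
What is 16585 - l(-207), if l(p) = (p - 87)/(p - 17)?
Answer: 265339/16 ≈ 16584.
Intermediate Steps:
l(p) = (-87 + p)/(-17 + p)
16585 - l(-207) = 16585 - (-87 - 207)/(-17 - 207) = 16585 - (-294)/(-224) = 16585 - (-1)*(-294)/224 = 16585 - 1*21/16 = 16585 - 21/16 = 265339/16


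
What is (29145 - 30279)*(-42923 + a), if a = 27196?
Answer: 17834418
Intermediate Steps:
(29145 - 30279)*(-42923 + a) = (29145 - 30279)*(-42923 + 27196) = -1134*(-15727) = 17834418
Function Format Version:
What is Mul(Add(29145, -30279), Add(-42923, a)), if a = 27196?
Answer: 17834418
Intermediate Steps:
Mul(Add(29145, -30279), Add(-42923, a)) = Mul(Add(29145, -30279), Add(-42923, 27196)) = Mul(-1134, -15727) = 17834418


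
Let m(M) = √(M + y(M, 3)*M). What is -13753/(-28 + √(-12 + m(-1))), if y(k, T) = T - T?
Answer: 13753/(28 - √(-12 + I)) ≈ 486.19 + 60.514*I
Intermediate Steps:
y(k, T) = 0
m(M) = √M (m(M) = √(M + 0*M) = √(M + 0) = √M)
-13753/(-28 + √(-12 + m(-1))) = -13753/(-28 + √(-12 + √(-1))) = -13753/(-28 + √(-12 + I))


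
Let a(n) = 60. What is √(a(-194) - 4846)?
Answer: I*√4786 ≈ 69.181*I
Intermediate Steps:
√(a(-194) - 4846) = √(60 - 4846) = √(-4786) = I*√4786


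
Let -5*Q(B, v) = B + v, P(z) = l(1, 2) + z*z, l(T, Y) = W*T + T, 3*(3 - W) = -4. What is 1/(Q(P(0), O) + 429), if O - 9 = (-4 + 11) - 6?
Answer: 15/6389 ≈ 0.0023478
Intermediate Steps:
W = 13/3 (W = 3 - ⅓*(-4) = 3 + 4/3 = 13/3 ≈ 4.3333)
l(T, Y) = 16*T/3 (l(T, Y) = 13*T/3 + T = 16*T/3)
O = 10 (O = 9 + ((-4 + 11) - 6) = 9 + (7 - 6) = 9 + 1 = 10)
P(z) = 16/3 + z² (P(z) = (16/3)*1 + z*z = 16/3 + z²)
Q(B, v) = -B/5 - v/5 (Q(B, v) = -(B + v)/5 = -B/5 - v/5)
1/(Q(P(0), O) + 429) = 1/((-(16/3 + 0²)/5 - ⅕*10) + 429) = 1/((-(16/3 + 0)/5 - 2) + 429) = 1/((-⅕*16/3 - 2) + 429) = 1/((-16/15 - 2) + 429) = 1/(-46/15 + 429) = 1/(6389/15) = 15/6389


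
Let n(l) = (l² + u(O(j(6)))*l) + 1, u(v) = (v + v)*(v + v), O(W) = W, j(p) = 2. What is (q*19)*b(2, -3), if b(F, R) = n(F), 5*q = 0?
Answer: 0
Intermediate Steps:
q = 0 (q = (⅕)*0 = 0)
u(v) = 4*v² (u(v) = (2*v)*(2*v) = 4*v²)
n(l) = 1 + l² + 16*l (n(l) = (l² + (4*2²)*l) + 1 = (l² + (4*4)*l) + 1 = (l² + 16*l) + 1 = 1 + l² + 16*l)
b(F, R) = 1 + F² + 16*F
(q*19)*b(2, -3) = (0*19)*(1 + 2² + 16*2) = 0*(1 + 4 + 32) = 0*37 = 0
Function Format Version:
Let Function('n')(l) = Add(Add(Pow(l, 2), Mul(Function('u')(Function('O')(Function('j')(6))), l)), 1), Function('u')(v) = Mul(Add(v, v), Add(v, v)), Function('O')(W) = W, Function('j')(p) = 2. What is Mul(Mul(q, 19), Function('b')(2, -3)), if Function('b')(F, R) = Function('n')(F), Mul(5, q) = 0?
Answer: 0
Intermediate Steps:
q = 0 (q = Mul(Rational(1, 5), 0) = 0)
Function('u')(v) = Mul(4, Pow(v, 2)) (Function('u')(v) = Mul(Mul(2, v), Mul(2, v)) = Mul(4, Pow(v, 2)))
Function('n')(l) = Add(1, Pow(l, 2), Mul(16, l)) (Function('n')(l) = Add(Add(Pow(l, 2), Mul(Mul(4, Pow(2, 2)), l)), 1) = Add(Add(Pow(l, 2), Mul(Mul(4, 4), l)), 1) = Add(Add(Pow(l, 2), Mul(16, l)), 1) = Add(1, Pow(l, 2), Mul(16, l)))
Function('b')(F, R) = Add(1, Pow(F, 2), Mul(16, F))
Mul(Mul(q, 19), Function('b')(2, -3)) = Mul(Mul(0, 19), Add(1, Pow(2, 2), Mul(16, 2))) = Mul(0, Add(1, 4, 32)) = Mul(0, 37) = 0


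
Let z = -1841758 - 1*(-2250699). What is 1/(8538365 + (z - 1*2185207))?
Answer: 1/6762099 ≈ 1.4788e-7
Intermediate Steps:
z = 408941 (z = -1841758 + 2250699 = 408941)
1/(8538365 + (z - 1*2185207)) = 1/(8538365 + (408941 - 1*2185207)) = 1/(8538365 + (408941 - 2185207)) = 1/(8538365 - 1776266) = 1/6762099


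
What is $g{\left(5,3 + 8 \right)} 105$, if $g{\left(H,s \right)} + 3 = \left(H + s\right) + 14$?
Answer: $2835$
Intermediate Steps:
$g{\left(H,s \right)} = 11 + H + s$ ($g{\left(H,s \right)} = -3 + \left(\left(H + s\right) + 14\right) = -3 + \left(14 + H + s\right) = 11 + H + s$)
$g{\left(5,3 + 8 \right)} 105 = \left(11 + 5 + \left(3 + 8\right)\right) 105 = \left(11 + 5 + 11\right) 105 = 27 \cdot 105 = 2835$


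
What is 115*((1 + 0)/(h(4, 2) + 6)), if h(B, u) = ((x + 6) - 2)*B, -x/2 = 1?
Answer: 115/14 ≈ 8.2143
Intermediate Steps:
x = -2 (x = -2*1 = -2)
h(B, u) = 2*B (h(B, u) = ((-2 + 6) - 2)*B = (4 - 2)*B = 2*B)
115*((1 + 0)/(h(4, 2) + 6)) = 115*((1 + 0)/(2*4 + 6)) = 115*(1/(8 + 6)) = 115*(1/14) = 115/14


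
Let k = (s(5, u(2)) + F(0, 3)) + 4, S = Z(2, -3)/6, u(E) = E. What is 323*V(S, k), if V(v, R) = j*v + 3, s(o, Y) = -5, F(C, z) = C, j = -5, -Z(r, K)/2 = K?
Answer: -646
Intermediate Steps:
Z(r, K) = -2*K
S = 1 (S = -2*(-3)/6 = 6*(⅙) = 1)
k = -1 (k = (-5 + 0) + 4 = -5 + 4 = -1)
V(v, R) = 3 - 5*v (V(v, R) = -5*v + 3 = 3 - 5*v)
323*V(S, k) = 323*(3 - 5*1) = 323*(3 - 5) = 323*(-2) = -646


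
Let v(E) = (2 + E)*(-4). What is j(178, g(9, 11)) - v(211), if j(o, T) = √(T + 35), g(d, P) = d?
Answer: 852 + 2*√11 ≈ 858.63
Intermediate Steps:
v(E) = -8 - 4*E
j(o, T) = √(35 + T)
j(178, g(9, 11)) - v(211) = √(35 + 9) - (-8 - 4*211) = √44 - (-8 - 844) = 2*√11 - 1*(-852) = 2*√11 + 852 = 852 + 2*√11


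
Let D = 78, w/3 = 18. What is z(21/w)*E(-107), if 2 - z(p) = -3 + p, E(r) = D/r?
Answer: -1079/321 ≈ -3.3614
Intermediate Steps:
w = 54 (w = 3*18 = 54)
E(r) = 78/r
z(p) = 5 - p (z(p) = 2 - (-3 + p) = 2 + (3 - p) = 5 - p)
z(21/w)*E(-107) = (5 - 21/54)*(78/(-107)) = (5 - 21/54)*(78*(-1/107)) = (5 - 1*7/18)*(-78/107) = (5 - 7/18)*(-78/107) = (83/18)*(-78/107) = -1079/321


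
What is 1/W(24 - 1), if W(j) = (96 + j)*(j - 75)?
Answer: -1/6188 ≈ -0.00016160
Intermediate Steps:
W(j) = (-75 + j)*(96 + j) (W(j) = (96 + j)*(-75 + j) = (-75 + j)*(96 + j))
1/W(24 - 1) = 1/(-7200 + (24 - 1)**2 + 21*(24 - 1)) = 1/(-7200 + 23**2 + 21*23) = 1/(-7200 + 529 + 483) = 1/(-6188) = -1/6188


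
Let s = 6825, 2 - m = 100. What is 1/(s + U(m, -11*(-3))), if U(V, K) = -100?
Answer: 1/6725 ≈ 0.00014870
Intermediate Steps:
m = -98 (m = 2 - 1*100 = 2 - 100 = -98)
1/(s + U(m, -11*(-3))) = 1/(6825 - 100) = 1/6725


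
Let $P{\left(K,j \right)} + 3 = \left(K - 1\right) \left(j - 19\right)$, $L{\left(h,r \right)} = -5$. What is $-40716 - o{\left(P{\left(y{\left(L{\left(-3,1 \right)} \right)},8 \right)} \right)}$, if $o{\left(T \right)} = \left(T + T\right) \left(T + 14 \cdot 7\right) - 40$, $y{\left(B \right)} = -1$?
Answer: $-45122$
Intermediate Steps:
$P{\left(K,j \right)} = -3 + \left(-1 + K\right) \left(-19 + j\right)$ ($P{\left(K,j \right)} = -3 + \left(K - 1\right) \left(j - 19\right) = -3 + \left(-1 + K\right) \left(-19 + j\right)$)
$o{\left(T \right)} = -40 + 2 T \left(98 + T\right)$ ($o{\left(T \right)} = 2 T \left(T + 98\right) - 40 = 2 T \left(98 + T\right) - 40 = -40 + 2 T \left(98 + T\right)$)
$-40716 - o{\left(P{\left(y{\left(L{\left(-3,1 \right)} \right)},8 \right)} \right)} = -40716 - \left(-40 + 2 \left(16 - 8 - -19 - 8\right)^{2} + 196 \left(16 - 8 - -19 - 8\right)\right) = -40716 - \left(-40 + 2 \left(16 - 8 + 19 - 8\right)^{2} + 196 \left(16 - 8 + 19 - 8\right)\right) = -40716 - \left(-40 + 2 \cdot 19^{2} + 196 \cdot 19\right) = -40716 - \left(-40 + 2 \cdot 361 + 3724\right) = -40716 - \left(-40 + 722 + 3724\right) = -40716 - 4406 = -45122$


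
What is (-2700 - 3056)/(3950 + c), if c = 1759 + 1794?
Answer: -5756/7503 ≈ -0.76716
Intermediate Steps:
c = 3553
(-2700 - 3056)/(3950 + c) = (-2700 - 3056)/(3950 + 3553) = -5756/7503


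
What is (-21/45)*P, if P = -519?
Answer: 1211/5 ≈ 242.20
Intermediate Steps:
(-21/45)*P = -21/45*(-519) = -21*1/45*(-519) = -7/15*(-519) = 1211/5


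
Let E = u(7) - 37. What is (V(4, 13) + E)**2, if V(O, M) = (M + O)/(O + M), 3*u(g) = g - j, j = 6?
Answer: 11449/9 ≈ 1272.1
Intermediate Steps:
u(g) = -2 + g/3 (u(g) = (g - 1*6)/3 = (g - 6)/3 = (-6 + g)/3 = -2 + g/3)
V(O, M) = 1 (V(O, M) = (M + O)/(M + O) = 1)
E = -110/3 (E = (-2 + (1/3)*7) - 37 = (-2 + 7/3) - 37 = 1/3 - 37 = -110/3 ≈ -36.667)
(V(4, 13) + E)**2 = (1 - 110/3)**2 = (-107/3)**2 = 11449/9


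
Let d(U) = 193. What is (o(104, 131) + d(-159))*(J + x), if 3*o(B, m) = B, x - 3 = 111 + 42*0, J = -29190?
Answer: -6619636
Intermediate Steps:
x = 114 (x = 3 + (111 + 42*0) = 3 + (111 + 0) = 3 + 111 = 114)
o(B, m) = B/3
(o(104, 131) + d(-159))*(J + x) = ((1/3)*104 + 193)*(-29190 + 114) = (104/3 + 193)*(-29076) = (683/3)*(-29076) = -6619636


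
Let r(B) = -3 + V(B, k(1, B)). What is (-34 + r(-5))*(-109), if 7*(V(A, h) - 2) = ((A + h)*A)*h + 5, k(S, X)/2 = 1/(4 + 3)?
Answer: 1245870/343 ≈ 3632.3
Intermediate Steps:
k(S, X) = 2/7 (k(S, X) = 2/(4 + 3) = 2/7)
V(A, h) = 19/7 + A*h*(A + h)/7 (V(A, h) = 2 + (((A + h)*A)*h + 5)/7 = 2 + ((A*(A + h))*h + 5)/7 = 2 + (A*h*(A + h) + 5)/7 = 2 + (5 + A*h*(A + h))/7 = 2 + (5/7 + A*h*(A + h)/7) = 19/7 + A*h*(A + h)/7)
r(B) = -2/7 + 2*B**2/49 + 4*B/343 (r(B) = -3 + (19/7 + B*(2/7)**2/7 + (1/7)*(2/7)*B**2) = -3 + (19/7 + (1/7)*B*(4/49) + 2*B**2/49) = -3 + (19/7 + 4*B/343 + 2*B**2/49) = -3 + (19/7 + 2*B**2/49 + 4*B/343) = -2/7 + 2*B**2/49 + 4*B/343)
(-34 + r(-5))*(-109) = (-34 + (-2/7 + (2/49)*(-5)**2 + (4/343)*(-5)))*(-109) = (-34 + (-2/7 + (2/49)*25 - 20/343))*(-109) = (-34 + (-2/7 + 50/49 - 20/343))*(-109) = (-34 + 232/343)*(-109) = -11430/343*(-109) = 1245870/343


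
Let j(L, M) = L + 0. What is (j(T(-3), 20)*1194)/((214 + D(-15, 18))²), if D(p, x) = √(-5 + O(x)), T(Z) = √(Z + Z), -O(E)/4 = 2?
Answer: 1194*√6/(-45783*I + 428*√13) ≈ 0.0021508 + 0.063809*I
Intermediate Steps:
O(E) = -8 (O(E) = -4*2 = -8)
T(Z) = √2*√Z (T(Z) = √(2*Z) = √2*√Z)
j(L, M) = L
D(p, x) = I*√13 (D(p, x) = √(-5 - 8) = √(-13) = I*√13)
(j(T(-3), 20)*1194)/((214 + D(-15, 18))²) = ((√2*√(-3))*1194)/((214 + I*√13)²) = ((√2*(I*√3))*1194)/(214 + I*√13)² = ((I*√6)*1194)/(214 + I*√13)² = (1194*I*√6)/(214 + I*√13)² = 1194*I*√6/(214 + I*√13)²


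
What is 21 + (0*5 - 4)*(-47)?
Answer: 209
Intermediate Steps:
21 + (0*5 - 4)*(-47) = 21 + (0 - 4)*(-47) = 21 - 4*(-47) = 21 + 188 = 209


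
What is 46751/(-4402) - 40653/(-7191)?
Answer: -17470215/3517198 ≈ -4.9671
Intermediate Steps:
46751/(-4402) - 40653/(-7191) = 46751*(-1/4402) - 40653*(-1/7191) = -46751/4402 + 4517/799 = -17470215/3517198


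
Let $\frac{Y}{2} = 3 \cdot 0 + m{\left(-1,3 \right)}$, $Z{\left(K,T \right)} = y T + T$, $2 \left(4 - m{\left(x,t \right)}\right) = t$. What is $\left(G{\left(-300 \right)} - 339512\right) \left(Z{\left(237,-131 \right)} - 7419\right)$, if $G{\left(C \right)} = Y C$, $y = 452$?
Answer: $22766643144$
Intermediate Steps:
$m{\left(x,t \right)} = 4 - \frac{t}{2}$
$Z{\left(K,T \right)} = 453 T$ ($Z{\left(K,T \right)} = 452 T + T = 453 T$)
$Y = 5$ ($Y = 2 \left(3 \cdot 0 + \left(4 - \frac{3}{2}\right)\right) = 2 \left(0 + \left(4 - \frac{3}{2}\right)\right) = 2 \left(0 + \frac{5}{2}\right) = 2 \cdot \frac{5}{2} = 5$)
$G{\left(C \right)} = 5 C$
$\left(G{\left(-300 \right)} - 339512\right) \left(Z{\left(237,-131 \right)} - 7419\right) = \left(5 \left(-300\right) - 339512\right) \left(453 \left(-131\right) - 7419\right) = \left(-1500 - 339512\right) \left(-59343 - 7419\right) = \left(-341012\right) \left(-66762\right) = 22766643144$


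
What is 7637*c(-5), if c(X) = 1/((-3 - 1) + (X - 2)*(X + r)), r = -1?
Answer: 7637/38 ≈ 200.97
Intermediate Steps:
c(X) = 1/(-4 + (-1 + X)*(-2 + X)) (c(X) = 1/((-3 - 1) + (X - 2)*(X - 1)) = 1/(-4 + (-2 + X)*(-1 + X)) = 1/(-4 + (-1 + X)*(-2 + X)))
7637*c(-5) = 7637/(-2 + (-5)**2 - 3*(-5)) = 7637/(-2 + 25 + 15) = 7637/38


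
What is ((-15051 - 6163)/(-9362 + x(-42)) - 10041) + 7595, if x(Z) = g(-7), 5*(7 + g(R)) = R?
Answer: -57246961/23426 ≈ -2443.7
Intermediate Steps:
g(R) = -7 + R/5
x(Z) = -42/5 (x(Z) = -7 + (1/5)*(-7) = -7 - 7/5 = -42/5)
((-15051 - 6163)/(-9362 + x(-42)) - 10041) + 7595 = ((-15051 - 6163)/(-9362 - 42/5) - 10041) + 7595 = (-21214/(-46852/5) - 10041) + 7595 = (-21214*(-5/46852) - 10041) + 7595 = (53035/23426 - 10041) + 7595 = -235167431/23426 + 7595 = -57246961/23426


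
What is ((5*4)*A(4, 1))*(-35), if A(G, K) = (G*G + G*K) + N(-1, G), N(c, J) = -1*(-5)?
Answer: -17500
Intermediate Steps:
N(c, J) = 5
A(G, K) = 5 + G² + G*K (A(G, K) = (G*G + G*K) + 5 = (G² + G*K) + 5 = 5 + G² + G*K)
((5*4)*A(4, 1))*(-35) = ((5*4)*(5 + 4² + 4*1))*(-35) = (20*(5 + 16 + 4))*(-35) = (20*25)*(-35) = 500*(-35) = -17500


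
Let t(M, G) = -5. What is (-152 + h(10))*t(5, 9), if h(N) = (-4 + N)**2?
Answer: 580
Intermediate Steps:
(-152 + h(10))*t(5, 9) = (-152 + (-4 + 10)**2)*(-5) = (-152 + 6**2)*(-5) = (-152 + 36)*(-5) = -116*(-5) = 580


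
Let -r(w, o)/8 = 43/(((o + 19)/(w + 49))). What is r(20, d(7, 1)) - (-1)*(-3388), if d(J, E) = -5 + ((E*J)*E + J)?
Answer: -29650/7 ≈ -4235.7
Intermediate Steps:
d(J, E) = -5 + J + J*E² (d(J, E) = -5 + (J*E² + J) = -5 + (J + J*E²) = -5 + J + J*E²)
r(w, o) = -344*(49 + w)/(19 + o) (r(w, o) = -344/((o + 19)/(w + 49)) = -344/((19 + o)/(49 + w)) = -344*(49 + w)/(19 + o))
r(20, d(7, 1)) - (-1)*(-3388) = 344*(-49 - 1*20)/(19 + (-5 + 7 + 7*1²)) - (-1)*(-3388) = 344*(-49 - 20)/(19 + (-5 + 7 + 7*1)) - 1*3388 = 344*(-69)/(19 + (-5 + 7 + 7)) - 3388 = 344*(-69)/(19 + 9) - 3388 = 344*(-69)/28 - 3388 = 344*(1/28)*(-69) - 3388 = -5934/7 - 3388 = -29650/7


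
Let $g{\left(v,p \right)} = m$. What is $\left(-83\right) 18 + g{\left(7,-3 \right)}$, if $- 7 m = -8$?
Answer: $- \frac{10450}{7} \approx -1492.9$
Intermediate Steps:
$m = \frac{8}{7}$ ($m = \left(- \frac{1}{7}\right) \left(-8\right) = \frac{8}{7} \approx 1.1429$)
$g{\left(v,p \right)} = \frac{8}{7}$
$\left(-83\right) 18 + g{\left(7,-3 \right)} = \left(-83\right) 18 + \frac{8}{7} = -1494 + \frac{8}{7} = - \frac{10450}{7}$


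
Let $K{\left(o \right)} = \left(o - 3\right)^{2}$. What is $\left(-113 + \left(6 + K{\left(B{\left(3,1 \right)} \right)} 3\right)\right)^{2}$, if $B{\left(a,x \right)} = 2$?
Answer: $10816$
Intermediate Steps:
$K{\left(o \right)} = \left(-3 + o\right)^{2}$
$\left(-113 + \left(6 + K{\left(B{\left(3,1 \right)} \right)} 3\right)\right)^{2} = \left(-113 + \left(6 + \left(-3 + 2\right)^{2} \cdot 3\right)\right)^{2} = \left(-113 + \left(6 + \left(-1\right)^{2} \cdot 3\right)\right)^{2} = \left(-113 + \left(6 + 1 \cdot 3\right)\right)^{2} = \left(-113 + \left(6 + 3\right)\right)^{2} = \left(-113 + 9\right)^{2} = \left(-104\right)^{2} = 10816$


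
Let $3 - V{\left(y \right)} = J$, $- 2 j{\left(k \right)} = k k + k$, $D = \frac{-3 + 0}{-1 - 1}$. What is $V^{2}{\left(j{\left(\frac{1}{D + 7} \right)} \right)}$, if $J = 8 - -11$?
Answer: $256$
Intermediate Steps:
$D = \frac{3}{2}$ ($D = - \frac{3}{-2} = \left(-3\right) \left(- \frac{1}{2}\right) = \frac{3}{2} \approx 1.5$)
$J = 19$ ($J = 8 + 11 = 19$)
$j{\left(k \right)} = - \frac{k}{2} - \frac{k^{2}}{2}$ ($j{\left(k \right)} = - \frac{k k + k}{2} = - \frac{k^{2} + k}{2} = - \frac{k + k^{2}}{2} = - \frac{k}{2} - \frac{k^{2}}{2}$)
$V{\left(y \right)} = -16$ ($V{\left(y \right)} = 3 - 19 = -16$)
$V^{2}{\left(j{\left(\frac{1}{D + 7} \right)} \right)} = \left(-16\right)^{2} = 256$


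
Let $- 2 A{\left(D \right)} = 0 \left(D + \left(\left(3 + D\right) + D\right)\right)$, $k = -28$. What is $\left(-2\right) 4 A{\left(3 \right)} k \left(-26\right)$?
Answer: $0$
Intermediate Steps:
$A{\left(D \right)} = 0$ ($A{\left(D \right)} = - \frac{0 \left(D + \left(\left(3 + D\right) + D\right)\right)}{2} = - \frac{0 \left(D + \left(3 + 2 D\right)\right)}{2} = - \frac{0 \left(3 + 3 D\right)}{2} = \left(- \frac{1}{2}\right) 0 = 0$)
$\left(-2\right) 4 A{\left(3 \right)} k \left(-26\right) = \left(-2\right) 4 \cdot 0 \left(-28\right) \left(-26\right) = \left(-8\right) 0 \left(-28\right) \left(-26\right) = 0 \left(-28\right) \left(-26\right) = 0 \left(-26\right) = 0$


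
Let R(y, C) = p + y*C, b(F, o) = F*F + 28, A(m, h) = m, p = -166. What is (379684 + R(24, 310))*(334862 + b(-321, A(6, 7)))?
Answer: 169460903898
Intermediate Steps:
b(F, o) = 28 + F² (b(F, o) = F² + 28 = 28 + F²)
R(y, C) = -166 + C*y (R(y, C) = -166 + y*C = -166 + C*y)
(379684 + R(24, 310))*(334862 + b(-321, A(6, 7))) = (379684 + (-166 + 310*24))*(334862 + (28 + (-321)²)) = (379684 + (-166 + 7440))*(334862 + (28 + 103041)) = (379684 + 7274)*(334862 + 103069) = 386958*437931 = 169460903898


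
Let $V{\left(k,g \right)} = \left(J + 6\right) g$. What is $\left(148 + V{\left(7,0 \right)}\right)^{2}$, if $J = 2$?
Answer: $21904$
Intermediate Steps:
$V{\left(k,g \right)} = 8 g$ ($V{\left(k,g \right)} = \left(2 + 6\right) g = 8 g$)
$\left(148 + V{\left(7,0 \right)}\right)^{2} = \left(148 + 8 \cdot 0\right)^{2} = \left(148 + 0\right)^{2} = 148^{2} = 21904$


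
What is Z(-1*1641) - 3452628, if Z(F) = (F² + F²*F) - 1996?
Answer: -4419779464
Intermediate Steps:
Z(F) = -1996 + F² + F³ (Z(F) = (F² + F³) - 1996 = -1996 + F² + F³)
Z(-1*1641) - 3452628 = (-1996 + (-1*1641)² + (-1*1641)³) - 3452628 = (-1996 + (-1641)² + (-1641)³) - 3452628 = (-1996 + 2692881 - 4419017721) - 3452628 = -4416326836 - 3452628 = -4419779464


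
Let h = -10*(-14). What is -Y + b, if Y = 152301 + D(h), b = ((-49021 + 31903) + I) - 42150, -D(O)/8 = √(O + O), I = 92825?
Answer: -118744 + 16*√70 ≈ -1.1861e+5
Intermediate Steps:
h = 140
D(O) = -8*√2*√O (D(O) = -8*√(O + O) = -8*√2*√O)
b = 33557 (b = ((-49021 + 31903) + 92825) - 42150 = (-17118 + 92825) - 42150 = 75707 - 42150 = 33557)
Y = 152301 - 16*√70 (Y = 152301 - 8*√2*√140 = 152301 - 8*√2*2*√35 = 152301 - 16*√70 ≈ 1.5217e+5)
-Y + b = -(152301 - 16*√70) + 33557 = (-152301 + 16*√70) + 33557 = -118744 + 16*√70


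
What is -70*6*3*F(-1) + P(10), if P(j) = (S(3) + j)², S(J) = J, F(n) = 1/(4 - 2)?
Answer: -461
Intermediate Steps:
F(n) = ½ (F(n) = 1/2 = ½)
P(j) = (3 + j)²
-70*6*3*F(-1) + P(10) = -70*6*3/2 + (3 + 10)² = -1260/2 + 13² = -70*9 + 169 = -630 + 169 = -461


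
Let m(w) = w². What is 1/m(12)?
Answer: 1/144 ≈ 0.0069444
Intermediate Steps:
1/m(12) = 1/(12²) = 1/144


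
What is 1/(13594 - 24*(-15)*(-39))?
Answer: -1/446 ≈ -0.0022422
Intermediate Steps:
1/(13594 - 24*(-15)*(-39)) = 1/(13594 + 360*(-39)) = 1/(13594 - 14040) = 1/(-446) = -1/446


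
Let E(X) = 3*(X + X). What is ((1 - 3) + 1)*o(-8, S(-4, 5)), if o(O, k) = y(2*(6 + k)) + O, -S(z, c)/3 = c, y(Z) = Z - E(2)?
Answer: 38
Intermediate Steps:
E(X) = 6*X (E(X) = 3*(2*X) = 6*X)
y(Z) = -12 + Z (y(Z) = Z - 6*2 = Z - 1*12 = Z - 12 = -12 + Z)
S(z, c) = -3*c
o(O, k) = O + 2*k (o(O, k) = (-12 + 2*(6 + k)) + O = (-12 + (12 + 2*k)) + O = 2*k + O = O + 2*k)
((1 - 3) + 1)*o(-8, S(-4, 5)) = ((1 - 3) + 1)*(-8 + 2*(-3*5)) = (-2 + 1)*(-8 + 2*(-15)) = -(-8 - 30) = -1*(-38) = 38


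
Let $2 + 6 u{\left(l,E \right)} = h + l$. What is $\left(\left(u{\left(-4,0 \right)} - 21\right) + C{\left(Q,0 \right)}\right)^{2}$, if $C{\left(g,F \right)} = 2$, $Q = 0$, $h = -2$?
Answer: $\frac{3721}{9} \approx 413.44$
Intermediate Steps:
$u{\left(l,E \right)} = - \frac{2}{3} + \frac{l}{6}$ ($u{\left(l,E \right)} = - \frac{1}{3} + \frac{-2 + l}{6} = - \frac{1}{3} + \left(- \frac{1}{3} + \frac{l}{6}\right) = - \frac{2}{3} + \frac{l}{6}$)
$\left(\left(u{\left(-4,0 \right)} - 21\right) + C{\left(Q,0 \right)}\right)^{2} = \left(\left(\left(- \frac{2}{3} + \frac{1}{6} \left(-4\right)\right) - 21\right) + 2\right)^{2} = \left(\left(\left(- \frac{2}{3} - \frac{2}{3}\right) - 21\right) + 2\right)^{2} = \left(\left(- \frac{4}{3} - 21\right) + 2\right)^{2} = \left(- \frac{67}{3} + 2\right)^{2} = \left(- \frac{61}{3}\right)^{2} = \frac{3721}{9}$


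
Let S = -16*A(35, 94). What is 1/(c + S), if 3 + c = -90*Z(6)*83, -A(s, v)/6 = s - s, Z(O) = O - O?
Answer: -⅓ ≈ -0.33333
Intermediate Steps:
Z(O) = 0
A(s, v) = 0 (A(s, v) = -6*(s - s) = -6*0 = 0)
c = -3 (c = -3 - 90*0*83 = -3 + 0*83 = -3 + 0 = -3)
S = 0 (S = -16*0 = 0)
1/(c + S) = 1/(-3 + 0) = 1/(-3) = -⅓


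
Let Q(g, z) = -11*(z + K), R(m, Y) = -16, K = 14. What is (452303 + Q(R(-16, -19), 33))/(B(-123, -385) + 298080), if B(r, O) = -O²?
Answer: 451786/149855 ≈ 3.0148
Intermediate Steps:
Q(g, z) = -154 - 11*z (Q(g, z) = -11*(z + 14) = -11*(14 + z) = -154 - 11*z)
(452303 + Q(R(-16, -19), 33))/(B(-123, -385) + 298080) = (452303 + (-154 - 11*33))/(-1*(-385)² + 298080) = (452303 + (-154 - 363))/(-1*148225 + 298080) = (452303 - 517)/(-148225 + 298080) = 451786/149855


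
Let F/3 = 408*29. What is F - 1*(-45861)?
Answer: 81357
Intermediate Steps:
F = 35496 (F = 3*(408*29) = 3*11832 = 35496)
F - 1*(-45861) = 35496 - 1*(-45861) = 35496 + 45861 = 81357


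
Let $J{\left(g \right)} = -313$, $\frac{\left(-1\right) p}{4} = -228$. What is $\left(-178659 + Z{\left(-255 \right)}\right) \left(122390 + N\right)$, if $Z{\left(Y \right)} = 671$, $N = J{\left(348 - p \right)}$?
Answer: $-21728241076$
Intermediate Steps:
$p = 912$ ($p = \left(-4\right) \left(-228\right) = 912$)
$N = -313$
$\left(-178659 + Z{\left(-255 \right)}\right) \left(122390 + N\right) = \left(-178659 + 671\right) \left(122390 - 313\right) = \left(-177988\right) 122077 = -21728241076$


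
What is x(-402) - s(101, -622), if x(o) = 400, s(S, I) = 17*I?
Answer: 10974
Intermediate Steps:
x(-402) - s(101, -622) = 400 - 17*(-622) = 400 - 1*(-10574) = 400 + 10574 = 10974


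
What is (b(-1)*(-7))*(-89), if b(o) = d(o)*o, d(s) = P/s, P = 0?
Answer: 0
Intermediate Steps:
d(s) = 0 (d(s) = 0/s = 0)
b(o) = 0 (b(o) = 0*o = 0)
(b(-1)*(-7))*(-89) = (0*(-7))*(-89) = 0*(-89) = 0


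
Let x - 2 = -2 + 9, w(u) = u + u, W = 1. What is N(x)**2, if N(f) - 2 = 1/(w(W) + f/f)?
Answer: 49/9 ≈ 5.4444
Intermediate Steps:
w(u) = 2*u
x = 9 (x = 2 + (-2 + 9) = 2 + 7 = 9)
N(f) = 7/3 (N(f) = 2 + 1/(2*1 + f/f) = 2 + 1/(2 + 1) = 2 + 1/3 = 7/3)
N(x)**2 = (7/3)**2 = 49/9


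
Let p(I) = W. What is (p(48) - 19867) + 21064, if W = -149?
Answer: 1048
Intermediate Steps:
p(I) = -149
(p(48) - 19867) + 21064 = (-149 - 19867) + 21064 = -20016 + 21064 = 1048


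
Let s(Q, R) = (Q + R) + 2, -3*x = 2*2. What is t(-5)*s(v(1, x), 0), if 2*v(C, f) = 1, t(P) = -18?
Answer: -45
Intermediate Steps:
x = -4/3 (x = -2*2/3 = -⅓*4 = -4/3 ≈ -1.3333)
v(C, f) = ½ (v(C, f) = (½)*1 = ½)
s(Q, R) = 2 + Q + R
t(-5)*s(v(1, x), 0) = -18*(2 + ½ + 0) = -18*5/2 = -45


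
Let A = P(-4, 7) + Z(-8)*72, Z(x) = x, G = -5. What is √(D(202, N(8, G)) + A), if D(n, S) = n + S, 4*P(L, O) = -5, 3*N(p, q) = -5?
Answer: I*√13569/6 ≈ 19.414*I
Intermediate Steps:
N(p, q) = -5/3 (N(p, q) = (⅓)*(-5) = -5/3)
P(L, O) = -5/4 (P(L, O) = (¼)*(-5) = -5/4)
A = -2309/4 (A = -5/4 - 8*72 = -5/4 - 576 = -2309/4 ≈ -577.25)
D(n, S) = S + n
√(D(202, N(8, G)) + A) = √((-5/3 + 202) - 2309/4) = √(601/3 - 2309/4) = √(-4523/12) = I*√13569/6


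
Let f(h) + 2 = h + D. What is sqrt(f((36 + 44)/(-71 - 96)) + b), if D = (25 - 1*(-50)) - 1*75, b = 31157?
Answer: sqrt(868868435)/167 ≈ 176.51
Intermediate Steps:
D = 0 (D = (25 + 50) - 75 = 75 - 75 = 0)
f(h) = -2 + h (f(h) = -2 + (h + 0) = -2 + h)
sqrt(f((36 + 44)/(-71 - 96)) + b) = sqrt((-2 + (36 + 44)/(-71 - 96)) + 31157) = sqrt((-2 + 80/(-167)) + 31157) = sqrt((-2 + 80*(-1/167)) + 31157) = sqrt((-2 - 80/167) + 31157) = sqrt(-414/167 + 31157) = sqrt(5202805/167) = sqrt(868868435)/167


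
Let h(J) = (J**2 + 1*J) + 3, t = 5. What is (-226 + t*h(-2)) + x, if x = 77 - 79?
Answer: -203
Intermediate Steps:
h(J) = 3 + J + J**2 (h(J) = (J**2 + J) + 3 = (J + J**2) + 3 = 3 + J + J**2)
x = -2
(-226 + t*h(-2)) + x = (-226 + 5*(3 - 2 + (-2)**2)) - 2 = (-226 + 5*(3 - 2 + 4)) - 2 = (-226 + 5*5) - 2 = (-226 + 25) - 2 = -201 - 2 = -203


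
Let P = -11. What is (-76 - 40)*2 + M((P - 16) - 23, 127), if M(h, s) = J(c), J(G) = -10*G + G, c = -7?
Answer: -169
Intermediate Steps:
J(G) = -9*G
M(h, s) = 63 (M(h, s) = -9*(-7) = 63)
(-76 - 40)*2 + M((P - 16) - 23, 127) = (-76 - 40)*2 + 63 = -116*2 + 63 = -232 + 63 = -169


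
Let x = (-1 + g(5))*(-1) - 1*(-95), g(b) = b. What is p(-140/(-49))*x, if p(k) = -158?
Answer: -14378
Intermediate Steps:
x = 91 (x = (-1 + 5)*(-1) - 1*(-95) = 4*(-1) + 95 = -4 + 95 = 91)
p(-140/(-49))*x = -158*91 = -14378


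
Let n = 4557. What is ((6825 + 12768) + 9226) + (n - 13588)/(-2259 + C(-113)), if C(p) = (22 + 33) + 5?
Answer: 63382012/2199 ≈ 28823.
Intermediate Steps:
C(p) = 60 (C(p) = 55 + 5 = 60)
((6825 + 12768) + 9226) + (n - 13588)/(-2259 + C(-113)) = ((6825 + 12768) + 9226) + (4557 - 13588)/(-2259 + 60) = (19593 + 9226) - 9031/(-2199) = 28819 - 9031*(-1/2199) = 28819 + 9031/2199 = 63382012/2199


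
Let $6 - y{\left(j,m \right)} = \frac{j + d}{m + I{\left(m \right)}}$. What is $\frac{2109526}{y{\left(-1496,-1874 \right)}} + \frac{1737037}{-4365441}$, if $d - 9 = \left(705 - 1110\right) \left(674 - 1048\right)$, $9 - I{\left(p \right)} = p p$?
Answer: $\frac{32358043661015390933}{92688916086189} \approx 3.491 \cdot 10^{5}$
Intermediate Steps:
$I{\left(p \right)} = 9 - p^{2}$ ($I{\left(p \right)} = 9 - p p = 9 - p^{2}$)
$d = 151479$ ($d = 9 + \left(705 - 1110\right) \left(674 - 1048\right) = 9 - -151470 = 9 + 151470 = 151479$)
$y{\left(j,m \right)} = 6 - \frac{151479 + j}{9 + m - m^{2}}$ ($y{\left(j,m \right)} = 6 - \frac{j + 151479}{m - \left(-9 + m^{2}\right)} = 6 - \frac{151479 + j}{9 + m - m^{2}}$)
$\frac{2109526}{y{\left(-1496,-1874 \right)}} + \frac{1737037}{-4365441} = \frac{2109526}{\frac{1}{9 - 1874 - \left(-1874\right)^{2}} \left(-151425 - -1496 - 6 \left(-1874\right)^{2} + 6 \left(-1874\right)\right)} + \frac{1737037}{-4365441} = \frac{2109526}{\frac{1}{9 - 1874 - 3511876} \left(-151425 + 1496 - 21071256 - 11244\right)} + 1737037 \left(- \frac{1}{4365441}\right) = \frac{2109526}{\frac{1}{9 - 1874 - 3511876} \left(-151425 + 1496 - 21071256 - 11244\right)} - \frac{1737037}{4365441} = \frac{2109526}{\frac{1}{-3513741} \left(-21232429\right)} - \frac{1737037}{4365441} = \frac{2109526}{\left(- \frac{1}{3513741}\right) \left(-21232429\right)} - \frac{1737037}{4365441} = \frac{2109526}{\frac{21232429}{3513741}} - \frac{1737037}{4365441} = 2109526 \cdot \frac{3513741}{21232429} - \frac{1737037}{4365441} = \frac{7412327996766}{21232429} - \frac{1737037}{4365441} = \frac{32358043661015390933}{92688916086189}$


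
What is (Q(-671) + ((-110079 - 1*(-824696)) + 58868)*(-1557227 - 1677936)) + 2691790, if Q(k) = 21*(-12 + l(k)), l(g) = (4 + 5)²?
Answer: -2502347359816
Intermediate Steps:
l(g) = 81 (l(g) = 9² = 81)
Q(k) = 1449 (Q(k) = 21*(-12 + 81) = 21*69 = 1449)
(Q(-671) + ((-110079 - 1*(-824696)) + 58868)*(-1557227 - 1677936)) + 2691790 = (1449 + ((-110079 - 1*(-824696)) + 58868)*(-1557227 - 1677936)) + 2691790 = (1449 + ((-110079 + 824696) + 58868)*(-3235163)) + 2691790 = (1449 + (714617 + 58868)*(-3235163)) + 2691790 = (1449 + 773485*(-3235163)) + 2691790 = (1449 - 2502350053055) + 2691790 = -2502350051606 + 2691790 = -2502347359816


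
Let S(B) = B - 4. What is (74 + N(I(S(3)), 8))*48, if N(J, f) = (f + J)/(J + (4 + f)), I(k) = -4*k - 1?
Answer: 17936/5 ≈ 3587.2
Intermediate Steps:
S(B) = -4 + B
I(k) = -1 - 4*k
N(J, f) = (J + f)/(4 + J + f)
(74 + N(I(S(3)), 8))*48 = (74 + ((-1 - 4*(-4 + 3)) + 8)/(4 + (-1 - 4*(-4 + 3)) + 8))*48 = (74 + ((-1 - 4*(-1)) + 8)/(4 + (-1 - 4*(-1)) + 8))*48 = (74 + ((-1 + 4) + 8)/(4 + (-1 + 4) + 8))*48 = (74 + (3 + 8)/(4 + 3 + 8))*48 = (74 + 11/15)*48 = (1121/15)*48 = 17936/5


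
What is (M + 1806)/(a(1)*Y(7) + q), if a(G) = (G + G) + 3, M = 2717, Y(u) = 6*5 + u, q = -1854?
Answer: -4523/1669 ≈ -2.7100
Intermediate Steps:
Y(u) = 30 + u
a(G) = 3 + 2*G (a(G) = 2*G + 3 = 3 + 2*G)
(M + 1806)/(a(1)*Y(7) + q) = (2717 + 1806)/((3 + 2*1)*(30 + 7) - 1854) = 4523/((3 + 2)*37 - 1854) = 4523/(5*37 - 1854) = 4523/(185 - 1854) = 4523/(-1669) = 4523*(-1/1669) = -4523/1669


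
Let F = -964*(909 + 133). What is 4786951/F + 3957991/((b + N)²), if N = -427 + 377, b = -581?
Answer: 2069777266497/399947946568 ≈ 5.1751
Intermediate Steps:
F = -1004488 (F = -964*1042 = -1004488)
N = -50
4786951/F + 3957991/((b + N)²) = 4786951/(-1004488) + 3957991/((-581 - 50)²) = 4786951*(-1/1004488) + 3957991/((-631)²) = -4786951/1004488 + 3957991/398161 = 2069777266497/399947946568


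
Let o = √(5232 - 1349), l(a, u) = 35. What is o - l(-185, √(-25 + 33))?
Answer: -35 + √3883 ≈ 27.314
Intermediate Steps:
o = √3883 ≈ 62.314
o - l(-185, √(-25 + 33)) = √3883 - 1*35 = √3883 - 35 = -35 + √3883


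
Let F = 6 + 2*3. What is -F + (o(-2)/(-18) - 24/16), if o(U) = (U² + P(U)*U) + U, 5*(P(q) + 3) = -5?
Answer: -253/18 ≈ -14.056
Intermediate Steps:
P(q) = -4 (P(q) = -3 + (⅕)*(-5) = -3 - 1 = -4)
o(U) = U² - 3*U (o(U) = (U² - 4*U) + U = U² - 3*U)
F = 12 (F = 6 + 6 = 12)
-F + (o(-2)/(-18) - 24/16) = -1*12 + (-2*(-3 - 2)/(-18) - 24/16) = -12 + (-2*(-5)*(-1/18) - 24*1/16) = -12 + (10*(-1/18) - 3/2) = -12 + (-5/9 - 3/2) = -12 - 37/18 = -253/18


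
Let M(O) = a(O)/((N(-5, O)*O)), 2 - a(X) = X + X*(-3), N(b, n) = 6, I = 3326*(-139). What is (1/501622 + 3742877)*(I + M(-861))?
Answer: -373673258307598568665/215948271 ≈ -1.7304e+12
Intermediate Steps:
I = -462314
a(X) = 2 + 2*X (a(X) = 2 - (X + X*(-3)) = 2 - (X - 3*X) = 2 - (-2)*X = 2 + 2*X)
M(O) = (2 + 2*O)/(6*O) (M(O) = (2 + 2*O)/((6*O)) = (2 + 2*O)*(1/(6*O)) = (2 + 2*O)/(6*O))
(1/501622 + 3742877)*(I + M(-861)) = (1/501622 + 3742877)*(-462314 + (1/3)*(1 - 861)/(-861)) = (1/501622 + 3742877)*(-462314 + (1/3)*(-1/861)*(-860)) = 1877509446495*(-462314 + 860/2583)/501622 = (1877509446495/501622)*(-1194156202/2583) = -373673258307598568665/215948271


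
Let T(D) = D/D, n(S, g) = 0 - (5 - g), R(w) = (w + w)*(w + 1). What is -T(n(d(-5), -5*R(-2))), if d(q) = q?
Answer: -1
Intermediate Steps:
R(w) = 2*w*(1 + w) (R(w) = (2*w)*(1 + w) = 2*w*(1 + w))
n(S, g) = -5 + g (n(S, g) = 0 + (-5 + g) = -5 + g)
T(D) = 1
-T(n(d(-5), -5*R(-2))) = -1*1 = -1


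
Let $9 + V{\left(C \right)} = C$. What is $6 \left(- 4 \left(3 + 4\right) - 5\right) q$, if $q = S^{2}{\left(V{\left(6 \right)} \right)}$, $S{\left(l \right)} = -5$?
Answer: $-4950$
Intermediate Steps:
$V{\left(C \right)} = -9 + C$
$q = 25$ ($q = \left(-5\right)^{2} = 25$)
$6 \left(- 4 \left(3 + 4\right) - 5\right) q = 6 \left(- 4 \left(3 + 4\right) - 5\right) 25 = 6 \left(\left(-4\right) 7 - 5\right) 25 = 6 \left(-28 - 5\right) 25 = 6 \left(-33\right) 25 = \left(-198\right) 25 = -4950$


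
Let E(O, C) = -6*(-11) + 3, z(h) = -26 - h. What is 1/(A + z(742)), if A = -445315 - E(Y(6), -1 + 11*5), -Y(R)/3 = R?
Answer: -1/446152 ≈ -2.2414e-6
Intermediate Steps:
Y(R) = -3*R
E(O, C) = 69 (E(O, C) = 66 + 3 = 69)
A = -445384 (A = -445315 - 1*69 = -445315 - 69 = -445384)
1/(A + z(742)) = 1/(-445384 + (-26 - 1*742)) = 1/(-445384 + (-26 - 742)) = 1/(-445384 - 768) = 1/(-446152) = -1/446152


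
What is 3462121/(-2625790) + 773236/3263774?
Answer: -4634612574107/4284992565730 ≈ -1.0816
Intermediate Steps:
3462121/(-2625790) + 773236/3263774 = 3462121*(-1/2625790) + 773236*(1/3263774) = -3462121/2625790 + 386618/1631887 = -4634612574107/4284992565730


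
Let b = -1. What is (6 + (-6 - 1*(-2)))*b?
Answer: -2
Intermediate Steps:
(6 + (-6 - 1*(-2)))*b = (6 + (-6 - 1*(-2)))*(-1) = (6 + (-6 + 2))*(-1) = (6 - 4)*(-1) = 2*(-1) = -2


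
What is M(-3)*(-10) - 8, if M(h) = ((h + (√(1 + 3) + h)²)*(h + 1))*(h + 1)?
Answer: 72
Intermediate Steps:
M(h) = (1 + h)²*(h + (2 + h)²) (M(h) = ((h + (√4 + h)²)*(1 + h))*(1 + h) = ((h + (2 + h)²)*(1 + h))*(1 + h) = ((1 + h)*(h + (2 + h)²))*(1 + h) = (1 + h)²*(h + (2 + h)²))
M(-3)*(-10) - 8 = ((1 - 3)²*(-3 + (2 - 3)²))*(-10) - 8 = ((-2)²*(-3 + (-1)²))*(-10) - 8 = (4*(-3 + 1))*(-10) - 8 = (4*(-2))*(-10) - 8 = -8*(-10) - 8 = 80 - 8 = 72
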